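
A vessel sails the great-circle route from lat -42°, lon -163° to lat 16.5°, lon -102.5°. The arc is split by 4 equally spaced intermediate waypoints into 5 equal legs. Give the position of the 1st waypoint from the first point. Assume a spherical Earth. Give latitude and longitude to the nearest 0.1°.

Write both endpoints as unit vectors p₁, p₂ with components (cos φ cos λ, cos φ sin λ, sin φ).
The central angle between the endpoints is δ = arccos(p₁·p₂) ≈ 1.409 rad (80.7°).
Interpolate at f = 1/5 with slerp weights a = sin((1−f)δ)/sin δ ≈ 0.915, b = sin(fδ)/sin δ ≈ 0.282.
p = a·p₁ + b·p₂ ≈ (-0.709, -0.463, -0.532); φ = arcsin(p_z) ≈ -32.17°, λ = atan2(p_y, p_x) ≈ -146.87°.

≈ lat -32.2°, lon -146.9°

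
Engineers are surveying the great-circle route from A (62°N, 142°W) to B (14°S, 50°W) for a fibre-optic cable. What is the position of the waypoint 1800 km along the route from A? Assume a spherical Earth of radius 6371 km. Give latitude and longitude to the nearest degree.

≈ (57°N, 112°W)

Write both endpoints as unit vectors p₁, p₂ with components (cos φ cos λ, cos φ sin λ, sin φ).
The central angle between the endpoints is δ = arccos(p₁·p₂) ≈ 1.802 rad (103.3°). The total great-circle distance is δ·R ≈ 1.802 × 6371 ≈ 11483 km, so the target fraction is f = 1800/11483 ≈ 0.157.
Interpolate at f ≈ 0.157 with slerp weights a = sin((1−f)δ)/sin δ ≈ 1.026, b = sin(fδ)/sin δ ≈ 0.286.
p = a·p₁ + b·p₂ ≈ (-0.201, -0.509, 0.837); φ = arcsin(p_z) ≈ 56.79°, λ = atan2(p_y, p_x) ≈ -111.53°.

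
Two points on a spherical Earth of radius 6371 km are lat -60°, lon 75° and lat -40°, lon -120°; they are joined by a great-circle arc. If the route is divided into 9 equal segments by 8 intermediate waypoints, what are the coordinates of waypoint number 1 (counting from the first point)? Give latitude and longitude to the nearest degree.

Write both endpoints as unit vectors p₁, p₂ with components (cos φ cos λ, cos φ sin λ, sin φ).
The central angle between the endpoints is δ = arccos(p₁·p₂) ≈ 1.383 rad (79.2°).
Interpolate at f = 1/9 with slerp weights a = sin((1−f)δ)/sin δ ≈ 0.959, b = sin(fδ)/sin δ ≈ 0.156.
p = a·p₁ + b·p₂ ≈ (0.064, 0.360, -0.931); φ = arcsin(p_z) ≈ -68.56°, λ = atan2(p_y, p_x) ≈ 79.85°.

≈ lat -69°, lon 80°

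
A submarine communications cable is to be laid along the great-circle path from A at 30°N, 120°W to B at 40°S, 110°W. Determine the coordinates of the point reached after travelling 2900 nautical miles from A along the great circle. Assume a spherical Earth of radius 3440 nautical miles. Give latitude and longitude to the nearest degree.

Convert each endpoint to a unit vector on the sphere (x = cos φ cos λ, y = cos φ sin λ, z = sin φ).
The central angle between the endpoints is δ = arccos(p₁·p₂) ≈ 1.232 rad (70.6°). The total great-circle distance is δ·R ≈ 1.232 × 3440 ≈ 4240 nmi, so the target fraction is f = 2900/4240 ≈ 0.684.
Interpolate at f ≈ 0.684 with slerp weights a = sin((1−f)δ)/sin δ ≈ 0.402, b = sin(fδ)/sin δ ≈ 0.792.
p = a·p₁ + b·p₂ ≈ (-0.382, -0.872, -0.308); φ = arcsin(p_z) ≈ -17.91°, λ = atan2(p_y, p_x) ≈ -113.65°.

≈ 18°S, 114°W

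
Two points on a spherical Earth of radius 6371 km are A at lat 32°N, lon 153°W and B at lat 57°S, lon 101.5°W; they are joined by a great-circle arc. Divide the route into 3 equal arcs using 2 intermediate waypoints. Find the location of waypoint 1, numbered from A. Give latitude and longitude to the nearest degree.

≈ lat 2°N, lon 139°W

Convert each endpoint to a unit vector on the sphere (x = cos φ cos λ, y = cos φ sin λ, z = sin φ).
The central angle between the endpoints is δ = arccos(p₁·p₂) ≈ 1.728 rad (99.0°).
Interpolate at f = 1/3 with slerp weights a = sin((1−f)δ)/sin δ ≈ 0.925, b = sin(fδ)/sin δ ≈ 0.552.
p = a·p₁ + b·p₂ ≈ (-0.759, -0.651, 0.028); φ = arcsin(p_z) ≈ 1.58°, λ = atan2(p_y, p_x) ≈ -139.40°.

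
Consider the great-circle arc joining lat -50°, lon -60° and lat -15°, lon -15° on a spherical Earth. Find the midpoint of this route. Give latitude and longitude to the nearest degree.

≈ lat -34°, lon -33°

Convert each endpoint to a unit vector on the sphere (x = cos φ cos λ, y = cos φ sin λ, z = sin φ).
The central angle between the endpoints is δ = arccos(p₁·p₂) ≈ 0.880 rad (50.4°).
Interpolate at f = 1/2 with slerp weights a = sin((1−f)δ)/sin δ ≈ 0.553, b = sin(fδ)/sin δ ≈ 0.553.
p = a·p₁ + b·p₂ ≈ (0.693, -0.446, -0.566); φ = arcsin(p_z) ≈ -34.50°, λ = atan2(p_y, p_x) ≈ -32.74°.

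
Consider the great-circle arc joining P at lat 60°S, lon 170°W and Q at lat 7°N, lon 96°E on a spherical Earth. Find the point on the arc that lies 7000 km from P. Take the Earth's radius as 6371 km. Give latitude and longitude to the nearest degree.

≈ lat 23°S, lon 114°E

The haversine formula gives a central angle δ ≈ 1.711 rad (98.1°) between the endpoints. The total great-circle distance is δ·R ≈ 1.711 × 6371 ≈ 10903 km, so the target fraction is f = 7000/10903 ≈ 0.642.
Interpolate at f ≈ 0.642 with slerp weights a = sin((1−f)δ)/sin δ ≈ 0.581, b = sin(fδ)/sin δ ≈ 0.900.
p = a·p₁ + b·p₂ ≈ (-0.379, 0.837, -0.393); φ = arcsin(p_z) ≈ -23.16°, λ = atan2(p_y, p_x) ≈ 114.37°.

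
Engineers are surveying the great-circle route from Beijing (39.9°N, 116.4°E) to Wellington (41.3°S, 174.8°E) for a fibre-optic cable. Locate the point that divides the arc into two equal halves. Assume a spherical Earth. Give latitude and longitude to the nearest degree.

≈ (1°S, 145°E)

Write both endpoints as unit vectors p₁, p₂ with components (cos φ cos λ, cos φ sin λ, sin φ).
The central angle between the endpoints is δ = arccos(p₁·p₂) ≈ 1.692 rad (97.0°).
Interpolate at f = 1/2 with slerp weights a = sin((1−f)δ)/sin δ ≈ 0.754, b = sin(fδ)/sin δ ≈ 0.754.
p = a·p₁ + b·p₂ ≈ (-0.822, 0.570, -0.014); φ = arcsin(p_z) ≈ -0.80°, λ = atan2(p_y, p_x) ≈ 145.26°.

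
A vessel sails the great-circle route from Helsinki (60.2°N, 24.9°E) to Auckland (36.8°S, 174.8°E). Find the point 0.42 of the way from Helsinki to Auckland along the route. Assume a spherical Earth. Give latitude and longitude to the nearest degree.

From cos δ = sin φ₁ sin φ₂ + cos φ₁ cos φ₂ cos Δλ, the central angle is δ ≈ 2.614 rad (149.8°).
Interpolate at f = 0.42 with slerp weights a = sin((1−f)δ)/sin δ ≈ 1.984, b = sin(fδ)/sin δ ≈ 1.769.
p = a·p₁ + b·p₂ ≈ (-0.516, 0.543, 0.662); φ = arcsin(p_z) ≈ 41.45°, λ = atan2(p_y, p_x) ≈ 133.53°.

≈ 41°N, 134°E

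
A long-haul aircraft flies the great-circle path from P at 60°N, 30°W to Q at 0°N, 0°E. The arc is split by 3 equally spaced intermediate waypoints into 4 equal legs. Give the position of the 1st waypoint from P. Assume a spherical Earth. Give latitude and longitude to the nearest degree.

The haversine formula gives a central angle δ ≈ 1.123 rad (64.3°) between the endpoints.
Interpolate at f = 1/4 with slerp weights a = sin((1−f)δ)/sin δ ≈ 0.828, b = sin(fδ)/sin δ ≈ 0.307.
p = a·p₁ + b·p₂ ≈ (0.666, -0.207, 0.717); φ = arcsin(p_z) ≈ 45.80°, λ = atan2(p_y, p_x) ≈ -17.27°.

≈ 46°N, 17°W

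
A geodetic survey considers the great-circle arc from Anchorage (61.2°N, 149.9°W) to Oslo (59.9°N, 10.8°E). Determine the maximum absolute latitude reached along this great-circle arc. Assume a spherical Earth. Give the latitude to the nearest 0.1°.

The great circle lies in the plane with unit normal n̂ = (p₁ × p₂)/|p₁ × p₂|.
Here n̂_z ≈ +0.094; the vertex latitude is φ_max = arccos|n̂_z| ≈ 84.6°.
Check via Clairaut: cos φ_max = |cos φ₁| · sin C = cos(61.2°)·sin(11.3°) ≈ 0.094, again giving ≈ 84.6°.

≈ 84.6°N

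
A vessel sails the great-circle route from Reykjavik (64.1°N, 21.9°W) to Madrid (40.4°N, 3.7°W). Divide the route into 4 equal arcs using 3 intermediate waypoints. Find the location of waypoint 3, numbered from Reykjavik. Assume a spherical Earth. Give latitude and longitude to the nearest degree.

The haversine formula gives a central angle δ ≈ 0.453 rad (26.0°) between the endpoints.
Interpolate at f = 3/4 with slerp weights a = sin((1−f)δ)/sin δ ≈ 0.258, b = sin(fδ)/sin δ ≈ 0.761.
p = a·p₁ + b·p₂ ≈ (0.683, -0.079, 0.726); φ = arcsin(p_z) ≈ 46.53°, λ = atan2(p_y, p_x) ≈ -6.64°.

≈ 47°N, 7°W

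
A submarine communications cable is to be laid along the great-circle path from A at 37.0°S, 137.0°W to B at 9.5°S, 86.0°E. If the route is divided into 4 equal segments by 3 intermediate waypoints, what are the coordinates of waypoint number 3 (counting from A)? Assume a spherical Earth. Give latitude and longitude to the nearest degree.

The haversine formula gives a central angle δ ≈ 2.068 rad (118.5°) between the endpoints.
Interpolate at f = 3/4 with slerp weights a = sin((1−f)δ)/sin δ ≈ 0.562, b = sin(fδ)/sin δ ≈ 1.137.
p = a·p₁ + b·p₂ ≈ (-0.250, 0.813, -0.526); φ = arcsin(p_z) ≈ -31.74°, λ = atan2(p_y, p_x) ≈ 107.11°.

≈ 32°S, 107°E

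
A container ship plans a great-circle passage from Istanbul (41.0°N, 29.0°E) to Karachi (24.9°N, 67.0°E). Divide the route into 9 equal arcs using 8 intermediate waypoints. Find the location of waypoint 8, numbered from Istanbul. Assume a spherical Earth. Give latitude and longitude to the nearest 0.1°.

The haversine formula gives a central angle δ ≈ 0.617 rad (35.3°) between the endpoints.
Interpolate at f = 8/9 with slerp weights a = sin((1−f)δ)/sin δ ≈ 0.118, b = sin(fδ)/sin δ ≈ 0.901.
p = a·p₁ + b·p₂ ≈ (0.398, 0.796, 0.457); φ = arcsin(p_z) ≈ 27.20°, λ = atan2(p_y, p_x) ≈ 63.45°.

≈ (27.2°N, 63.5°E)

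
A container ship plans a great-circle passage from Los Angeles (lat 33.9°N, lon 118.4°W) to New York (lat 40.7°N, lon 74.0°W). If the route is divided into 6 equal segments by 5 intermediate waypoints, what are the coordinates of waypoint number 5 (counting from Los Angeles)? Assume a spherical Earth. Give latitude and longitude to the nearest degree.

≈ lat 41°N, lon 82°W

The haversine formula gives a central angle δ ≈ 0.621 rad (35.6°) between the endpoints.
Interpolate at f = 5/6 with slerp weights a = sin((1−f)δ)/sin δ ≈ 0.178, b = sin(fδ)/sin δ ≈ 0.850.
p = a·p₁ + b·p₂ ≈ (0.108, -0.749, 0.653); φ = arcsin(p_z) ≈ 40.80°, λ = atan2(p_y, p_x) ≈ -81.83°.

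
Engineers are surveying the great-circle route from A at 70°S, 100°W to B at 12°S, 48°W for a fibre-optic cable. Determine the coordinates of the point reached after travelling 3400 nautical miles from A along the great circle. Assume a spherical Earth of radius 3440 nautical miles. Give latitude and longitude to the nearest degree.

Write both endpoints as unit vectors p₁, p₂ with components (cos φ cos λ, cos φ sin λ, sin φ).
The central angle between the endpoints is δ = arccos(p₁·p₂) ≈ 1.158 rad (66.3°). The total great-circle distance is δ·R ≈ 1.158 × 3440 ≈ 3983 nmi, so the target fraction is f = 3400/3983 ≈ 0.854.
Interpolate at f ≈ 0.854 with slerp weights a = sin((1−f)δ)/sin δ ≈ 0.184, b = sin(fδ)/sin δ ≈ 0.912.
p = a·p₁ + b·p₂ ≈ (0.586, -0.725, -0.363); φ = arcsin(p_z) ≈ -21.26°, λ = atan2(p_y, p_x) ≈ -51.05°.

≈ 21°S, 51°W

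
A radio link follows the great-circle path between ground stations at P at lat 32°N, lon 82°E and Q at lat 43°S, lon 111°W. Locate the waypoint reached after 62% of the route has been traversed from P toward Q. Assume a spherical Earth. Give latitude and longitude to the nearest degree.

≈ lat 49°S, lon 152°E

Write both endpoints as unit vectors p₁, p₂ with components (cos φ cos λ, cos φ sin λ, sin φ).
The central angle between the endpoints is δ = arccos(p₁·p₂) ≈ 2.879 rad (165.0°).
Interpolate at f = 0.62 with slerp weights a = sin((1−f)δ)/sin δ ≈ 3.423, b = sin(fδ)/sin δ ≈ 3.765.
p = a·p₁ + b·p₂ ≈ (-0.583, 0.304, -0.754); φ = arcsin(p_z) ≈ -48.90°, λ = atan2(p_y, p_x) ≈ 152.43°.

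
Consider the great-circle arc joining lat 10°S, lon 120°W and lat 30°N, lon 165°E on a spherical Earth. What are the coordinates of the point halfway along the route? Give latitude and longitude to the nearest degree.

From cos δ = sin φ₁ sin φ₂ + cos φ₁ cos φ₂ cos Δλ, the central angle is δ ≈ 1.436 rad (82.3°).
Interpolate at f = 1/2 with slerp weights a = sin((1−f)δ)/sin δ ≈ 0.664, b = sin(fδ)/sin δ ≈ 0.664.
p = a·p₁ + b·p₂ ≈ (-0.882, -0.417, 0.217); φ = arcsin(p_z) ≈ 12.52°, λ = atan2(p_y, p_x) ≈ -154.68°.

≈ lat 13°N, lon 155°W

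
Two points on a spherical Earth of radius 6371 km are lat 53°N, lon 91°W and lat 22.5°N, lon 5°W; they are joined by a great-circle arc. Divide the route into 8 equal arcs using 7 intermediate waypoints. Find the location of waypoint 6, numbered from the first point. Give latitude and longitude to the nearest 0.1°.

Write both endpoints as unit vectors p₁, p₂ with components (cos φ cos λ, cos φ sin λ, sin φ).
The central angle between the endpoints is δ = arccos(p₁·p₂) ≈ 1.219 rad (69.9°).
Interpolate at f = 6/8 with slerp weights a = sin((1−f)δ)/sin δ ≈ 0.320, b = sin(fδ)/sin δ ≈ 0.844.
p = a·p₁ + b·p₂ ≈ (0.773, -0.260, 0.578); φ = arcsin(p_z) ≈ 35.32°, λ = atan2(p_y, p_x) ≈ -18.60°.

≈ lat 35.3°N, lon 18.6°W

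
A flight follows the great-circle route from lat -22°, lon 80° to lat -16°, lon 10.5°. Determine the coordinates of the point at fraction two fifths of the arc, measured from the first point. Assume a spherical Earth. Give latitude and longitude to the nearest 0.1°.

The haversine formula gives a central angle δ ≈ 1.142 rad (65.5°) between the endpoints.
Interpolate at f = 2/5 with slerp weights a = sin((1−f)δ)/sin δ ≈ 0.696, b = sin(fδ)/sin δ ≈ 0.485.
p = a·p₁ + b·p₂ ≈ (0.571, 0.720, -0.394); φ = arcsin(p_z) ≈ -23.23°, λ = atan2(p_y, p_x) ≈ 51.62°.

≈ lat -23.2°, lon 51.6°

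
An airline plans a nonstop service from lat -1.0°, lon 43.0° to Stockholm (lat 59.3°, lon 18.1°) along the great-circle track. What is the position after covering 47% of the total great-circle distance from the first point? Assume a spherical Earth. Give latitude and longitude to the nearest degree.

The haversine formula gives a central angle δ ≈ 1.106 rad (63.4°) between the endpoints.
Interpolate at f = 0.47 with slerp weights a = sin((1−f)δ)/sin δ ≈ 0.619, b = sin(fδ)/sin δ ≈ 0.556.
p = a·p₁ + b·p₂ ≈ (0.722, 0.510, 0.467); φ = arcsin(p_z) ≈ 27.84°, λ = atan2(p_y, p_x) ≈ 35.24°.

≈ lat 28°, lon 35°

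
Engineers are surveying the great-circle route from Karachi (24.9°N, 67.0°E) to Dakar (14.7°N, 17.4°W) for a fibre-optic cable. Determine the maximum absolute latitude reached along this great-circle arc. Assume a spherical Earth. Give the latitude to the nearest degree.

The great circle lies in the plane with unit normal n̂ = (p₁ × p₂)/|p₁ × p₂|.
Here n̂_z ≈ -0.890; the vertex latitude is φ_max = arccos|n̂_z| ≈ 27.2°.
Check via Clairaut: cos φ_max = |cos φ₁| · sin C = cos(24.9°)·sin(78.8°) ≈ 0.890, again giving ≈ 27.2°.

≈ 27°N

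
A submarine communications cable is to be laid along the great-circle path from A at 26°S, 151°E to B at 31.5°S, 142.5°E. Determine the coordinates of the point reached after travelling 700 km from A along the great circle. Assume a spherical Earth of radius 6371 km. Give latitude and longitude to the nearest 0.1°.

≈ 29.8°S, 145.3°E

Convert each endpoint to a unit vector on the sphere (x = cos φ cos λ, y = cos φ sin λ, z = sin φ).
The central angle between the endpoints is δ = arccos(p₁·p₂) ≈ 0.162 rad (9.3°). The total great-circle distance is δ·R ≈ 0.162 × 6371 ≈ 1029 km, so the target fraction is f = 700/1029 ≈ 0.680.
Interpolate at f ≈ 0.680 with slerp weights a = sin((1−f)δ)/sin δ ≈ 0.321, b = sin(fδ)/sin δ ≈ 0.682.
p = a·p₁ + b·p₂ ≈ (-0.714, 0.494, -0.497); φ = arcsin(p_z) ≈ -29.80°, λ = atan2(p_y, p_x) ≈ 145.32°.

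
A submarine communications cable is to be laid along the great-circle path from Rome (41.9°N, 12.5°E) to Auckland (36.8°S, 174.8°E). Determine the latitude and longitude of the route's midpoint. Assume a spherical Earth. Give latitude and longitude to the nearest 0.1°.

≈ (15.7°N, 106.8°E)

Write both endpoints as unit vectors p₁, p₂ with components (cos φ cos λ, cos φ sin λ, sin φ).
The central angle between the endpoints is δ = arccos(p₁·p₂) ≈ 2.887 rad (165.4°).
Interpolate at f = 1/2 with slerp weights a = sin((1−f)δ)/sin δ ≈ 3.942, b = sin(fδ)/sin δ ≈ 3.942.
p = a·p₁ + b·p₂ ≈ (-0.279, 0.921, 0.271); φ = arcsin(p_z) ≈ 15.74°, λ = atan2(p_y, p_x) ≈ 106.85°.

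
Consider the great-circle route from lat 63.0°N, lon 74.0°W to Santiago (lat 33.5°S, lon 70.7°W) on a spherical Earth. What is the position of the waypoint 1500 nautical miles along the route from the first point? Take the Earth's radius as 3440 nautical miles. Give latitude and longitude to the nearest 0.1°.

The haversine formula gives a central angle δ ≈ 1.685 rad (96.5°) between the endpoints. The total great-circle distance is δ·R ≈ 1.685 × 3440 ≈ 5796 nmi, so the target fraction is f = 1500/5796 ≈ 0.259.
Interpolate at f ≈ 0.259 with slerp weights a = sin((1−f)δ)/sin δ ≈ 0.955, b = sin(fδ)/sin δ ≈ 0.425.
p = a·p₁ + b·p₂ ≈ (0.237, -0.751, 0.616); φ = arcsin(p_z) ≈ 38.03°, λ = atan2(p_y, p_x) ≈ -72.52°.

≈ lat 38.0°N, lon 72.5°W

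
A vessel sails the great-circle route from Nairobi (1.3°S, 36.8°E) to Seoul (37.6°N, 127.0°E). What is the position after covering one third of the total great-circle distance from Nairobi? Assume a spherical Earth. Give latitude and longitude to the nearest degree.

≈ 17°N, 61°E

From cos δ = sin φ₁ sin φ₂ + cos φ₁ cos φ₂ cos Δλ, the central angle is δ ≈ 1.587 rad (91.0°).
Interpolate at f = 1/3 with slerp weights a = sin((1−f)δ)/sin δ ≈ 0.872, b = sin(fδ)/sin δ ≈ 0.505.
p = a·p₁ + b·p₂ ≈ (0.457, 0.841, 0.288); φ = arcsin(p_z) ≈ 16.75°, λ = atan2(p_y, p_x) ≈ 61.49°.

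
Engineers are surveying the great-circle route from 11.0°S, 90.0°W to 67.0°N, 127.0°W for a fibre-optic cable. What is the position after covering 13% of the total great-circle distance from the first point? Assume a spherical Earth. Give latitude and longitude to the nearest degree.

Write both endpoints as unit vectors p₁, p₂ with components (cos φ cos λ, cos φ sin λ, sin φ).
The central angle between the endpoints is δ = arccos(p₁·p₂) ≈ 1.440 rad (82.5°).
Interpolate at f = 0.13 with slerp weights a = sin((1−f)δ)/sin δ ≈ 0.958, b = sin(fδ)/sin δ ≈ 0.188.
p = a·p₁ + b·p₂ ≈ (-0.044, -0.999, -0.010); φ = arcsin(p_z) ≈ -0.57°, λ = atan2(p_y, p_x) ≈ -92.53°.

≈ 1°S, 93°W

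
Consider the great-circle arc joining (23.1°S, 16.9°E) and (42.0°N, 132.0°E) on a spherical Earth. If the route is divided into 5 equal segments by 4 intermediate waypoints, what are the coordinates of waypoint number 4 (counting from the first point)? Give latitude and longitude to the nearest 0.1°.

≈ (36.6°N, 100.6°E)

Convert each endpoint to a unit vector on the sphere (x = cos φ cos λ, y = cos φ sin λ, z = sin φ).
The central angle between the endpoints is δ = arccos(p₁·p₂) ≈ 2.156 rad (123.5°).
Interpolate at f = 4/5 with slerp weights a = sin((1−f)δ)/sin δ ≈ 0.501, b = sin(fδ)/sin δ ≈ 1.186.
p = a·p₁ + b·p₂ ≈ (-0.148, 0.789, 0.597); φ = arcsin(p_z) ≈ 36.62°, λ = atan2(p_y, p_x) ≈ 100.64°.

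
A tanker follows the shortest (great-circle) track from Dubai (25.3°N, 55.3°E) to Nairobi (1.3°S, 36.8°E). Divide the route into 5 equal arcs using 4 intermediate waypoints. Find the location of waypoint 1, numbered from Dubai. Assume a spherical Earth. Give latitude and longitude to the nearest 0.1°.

≈ 20.1°N, 51.2°E

From cos δ = sin φ₁ sin φ₂ + cos φ₁ cos φ₂ cos Δλ, the central angle is δ ≈ 0.560 rad (32.1°).
Interpolate at f = 1/5 with slerp weights a = sin((1−f)δ)/sin δ ≈ 0.815, b = sin(fδ)/sin δ ≈ 0.210.
p = a·p₁ + b·p₂ ≈ (0.588, 0.732, 0.344); φ = arcsin(p_z) ≈ 20.10°, λ = atan2(p_y, p_x) ≈ 51.22°.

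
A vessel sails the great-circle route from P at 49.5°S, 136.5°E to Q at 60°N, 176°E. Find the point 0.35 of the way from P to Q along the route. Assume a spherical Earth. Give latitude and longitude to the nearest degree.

≈ 11°S, 150°E

Write both endpoints as unit vectors p₁, p₂ with components (cos φ cos λ, cos φ sin λ, sin φ).
The central angle between the endpoints is δ = arccos(p₁·p₂) ≈ 1.991 rad (114.1°).
Interpolate at f = 0.35 with slerp weights a = sin((1−f)δ)/sin δ ≈ 1.054, b = sin(fδ)/sin δ ≈ 0.703.
p = a·p₁ + b·p₂ ≈ (-0.847, 0.496, -0.192); φ = arcsin(p_z) ≈ -11.09°, λ = atan2(p_y, p_x) ≈ 149.67°.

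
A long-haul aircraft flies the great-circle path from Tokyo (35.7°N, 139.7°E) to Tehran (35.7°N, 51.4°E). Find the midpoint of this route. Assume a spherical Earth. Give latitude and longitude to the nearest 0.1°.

≈ (45.0°N, 95.5°E)

The haversine formula gives a central angle δ ≈ 1.202 rad (68.9°) between the endpoints.
Interpolate at f = 1/2 with slerp weights a = sin((1−f)δ)/sin δ ≈ 0.606, b = sin(fδ)/sin δ ≈ 0.606.
p = a·p₁ + b·p₂ ≈ (-0.068, 0.703, 0.708); φ = arcsin(p_z) ≈ 45.04°, λ = atan2(p_y, p_x) ≈ 95.55°.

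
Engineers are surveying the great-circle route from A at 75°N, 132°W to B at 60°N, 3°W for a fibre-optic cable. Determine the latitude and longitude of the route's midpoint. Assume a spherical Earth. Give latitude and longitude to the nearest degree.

Convert each endpoint to a unit vector on the sphere (x = cos φ cos λ, y = cos φ sin λ, z = sin φ).
The central angle between the endpoints is δ = arccos(p₁·p₂) ≈ 0.715 rad (41.0°).
Interpolate at f = 1/2 with slerp weights a = sin((1−f)δ)/sin δ ≈ 0.534, b = sin(fδ)/sin δ ≈ 0.534.
p = a·p₁ + b·p₂ ≈ (0.174, -0.117, 0.978); φ = arcsin(p_z) ≈ 77.91°, λ = atan2(p_y, p_x) ≈ -33.82°.

≈ 78°N, 34°W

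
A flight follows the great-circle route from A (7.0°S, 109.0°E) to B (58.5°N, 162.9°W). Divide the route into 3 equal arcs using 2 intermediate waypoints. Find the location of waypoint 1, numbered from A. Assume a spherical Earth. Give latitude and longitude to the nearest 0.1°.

The haversine formula gives a central angle δ ≈ 1.658 rad (95.0°) between the endpoints.
Interpolate at f = 1/3 with slerp weights a = sin((1−f)δ)/sin δ ≈ 0.897, b = sin(fδ)/sin δ ≈ 0.527.
p = a·p₁ + b·p₂ ≈ (-0.553, 0.761, 0.340); φ = arcsin(p_z) ≈ 19.87°, λ = atan2(p_y, p_x) ≈ 126.01°.

≈ (19.9°N, 126.0°E)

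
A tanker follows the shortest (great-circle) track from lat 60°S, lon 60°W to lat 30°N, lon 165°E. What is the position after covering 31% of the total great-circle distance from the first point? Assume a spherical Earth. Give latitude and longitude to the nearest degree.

Write both endpoints as unit vectors p₁, p₂ with components (cos φ cos λ, cos φ sin λ, sin φ).
The central angle between the endpoints is δ = arccos(p₁·p₂) ≈ 2.403 rad (137.7°).
Interpolate at f = 0.31 with slerp weights a = sin((1−f)δ)/sin δ ≈ 1.479, b = sin(fδ)/sin δ ≈ 1.006.
p = a·p₁ + b·p₂ ≈ (-0.472, -0.415, -0.778); φ = arcsin(p_z) ≈ -51.06°, λ = atan2(p_y, p_x) ≈ -138.69°.

≈ lat 51°S, lon 139°W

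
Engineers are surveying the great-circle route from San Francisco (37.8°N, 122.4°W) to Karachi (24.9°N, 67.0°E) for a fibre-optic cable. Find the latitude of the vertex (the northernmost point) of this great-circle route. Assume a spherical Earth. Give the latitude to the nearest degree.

The great circle lies in the plane with unit normal n̂ = (p₁ × p₂)/|p₁ × p₂|.
Here n̂_z ≈ -0.131; the vertex latitude is φ_max = arccos|n̂_z| ≈ 82.5°.

≈ 82°N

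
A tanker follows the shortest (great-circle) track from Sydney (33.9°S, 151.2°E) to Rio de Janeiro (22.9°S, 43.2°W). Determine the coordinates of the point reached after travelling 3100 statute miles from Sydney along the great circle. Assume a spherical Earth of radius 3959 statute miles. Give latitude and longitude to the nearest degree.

≈ 74°S, 167°W

Write both endpoints as unit vectors p₁, p₂ with components (cos φ cos λ, cos φ sin λ, sin φ).
The central angle between the endpoints is δ = arccos(p₁·p₂) ≈ 2.122 rad (121.6°). The total great-circle distance is δ·R ≈ 2.122 × 3959 ≈ 8400 mi, so the target fraction is f = 3100/8400 ≈ 0.369.
Interpolate at f ≈ 0.369 with slerp weights a = sin((1−f)δ)/sin δ ≈ 1.142, b = sin(fδ)/sin δ ≈ 0.828.
p = a·p₁ + b·p₂ ≈ (-0.275, -0.065, -0.959); φ = arcsin(p_z) ≈ -73.59°, λ = atan2(p_y, p_x) ≈ -166.62°.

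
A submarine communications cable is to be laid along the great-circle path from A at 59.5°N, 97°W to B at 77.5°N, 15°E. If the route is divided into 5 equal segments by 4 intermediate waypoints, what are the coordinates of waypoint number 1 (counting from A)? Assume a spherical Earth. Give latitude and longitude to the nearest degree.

≈ 66°N, 91°W

Convert each endpoint to a unit vector on the sphere (x = cos φ cos λ, y = cos φ sin λ, z = sin φ).
The central angle between the endpoints is δ = arccos(p₁·p₂) ≈ 0.643 rad (36.9°).
Interpolate at f = 1/5 with slerp weights a = sin((1−f)δ)/sin δ ≈ 0.821, b = sin(fδ)/sin δ ≈ 0.214.
p = a·p₁ + b·p₂ ≈ (-0.006, -0.401, 0.916); φ = arcsin(p_z) ≈ 66.33°, λ = atan2(p_y, p_x) ≈ -90.86°.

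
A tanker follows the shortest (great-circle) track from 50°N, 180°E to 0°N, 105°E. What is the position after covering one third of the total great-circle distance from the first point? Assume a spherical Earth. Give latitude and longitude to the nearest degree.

≈ 39°N, 146°E

The haversine formula gives a central angle δ ≈ 1.404 rad (80.4°) between the endpoints.
Interpolate at f = 1/3 with slerp weights a = sin((1−f)δ)/sin δ ≈ 0.816, b = sin(fδ)/sin δ ≈ 0.457.
p = a·p₁ + b·p₂ ≈ (-0.643, 0.442, 0.625); φ = arcsin(p_z) ≈ 38.71°, λ = atan2(p_y, p_x) ≈ 145.52°.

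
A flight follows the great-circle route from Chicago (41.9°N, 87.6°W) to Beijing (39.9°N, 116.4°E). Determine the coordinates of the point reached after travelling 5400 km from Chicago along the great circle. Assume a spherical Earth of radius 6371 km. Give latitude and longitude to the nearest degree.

≈ 76°N, 173°W

Write both endpoints as unit vectors p₁, p₂ with components (cos φ cos λ, cos φ sin λ, sin φ).
The central angle between the endpoints is δ = arccos(p₁·p₂) ≈ 1.664 rad (95.4°). The total great-circle distance is δ·R ≈ 1.664 × 6371 ≈ 10603 km, so the target fraction is f = 5400/10603 ≈ 0.509.
Interpolate at f ≈ 0.509 with slerp weights a = sin((1−f)δ)/sin δ ≈ 0.732, b = sin(fδ)/sin δ ≈ 0.753.
p = a·p₁ + b·p₂ ≈ (-0.234, -0.027, 0.972); φ = arcsin(p_z) ≈ 76.37°, λ = atan2(p_y, p_x) ≈ -173.43°.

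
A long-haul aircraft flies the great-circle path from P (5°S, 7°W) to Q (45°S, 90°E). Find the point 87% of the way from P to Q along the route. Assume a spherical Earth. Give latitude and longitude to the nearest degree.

≈ (46°S, 73°E)

Write both endpoints as unit vectors p₁, p₂ with components (cos φ cos λ, cos φ sin λ, sin φ).
The central angle between the endpoints is δ = arccos(p₁·p₂) ≈ 1.595 rad (91.4°).
Interpolate at f = 0.87 with slerp weights a = sin((1−f)δ)/sin δ ≈ 0.206, b = sin(fδ)/sin δ ≈ 0.984.
p = a·p₁ + b·p₂ ≈ (0.204, 0.670, -0.713); φ = arcsin(p_z) ≈ -45.52°, λ = atan2(p_y, p_x) ≈ 73.11°.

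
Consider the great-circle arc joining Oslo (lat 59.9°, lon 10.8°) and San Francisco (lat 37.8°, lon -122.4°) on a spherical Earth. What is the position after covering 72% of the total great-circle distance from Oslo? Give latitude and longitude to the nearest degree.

≈ lat 57°, lon -108°

Write both endpoints as unit vectors p₁, p₂ with components (cos φ cos λ, cos φ sin λ, sin φ).
The central angle between the endpoints is δ = arccos(p₁·p₂) ≈ 1.309 rad (75.0°).
Interpolate at f = 0.72 with slerp weights a = sin((1−f)δ)/sin δ ≈ 0.371, b = sin(fδ)/sin δ ≈ 0.838.
p = a·p₁ + b·p₂ ≈ (-0.172, -0.524, 0.834); φ = arcsin(p_z) ≈ 56.54°, λ = atan2(p_y, p_x) ≈ -108.16°.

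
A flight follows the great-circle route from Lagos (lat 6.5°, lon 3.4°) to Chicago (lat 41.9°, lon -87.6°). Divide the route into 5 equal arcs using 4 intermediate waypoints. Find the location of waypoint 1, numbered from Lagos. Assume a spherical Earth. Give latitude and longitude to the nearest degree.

Convert each endpoint to a unit vector on the sphere (x = cos φ cos λ, y = cos φ sin λ, z = sin φ).
The central angle between the endpoints is δ = arccos(p₁·p₂) ≈ 1.508 rad (86.4°).
Interpolate at f = 1/5 with slerp weights a = sin((1−f)δ)/sin δ ≈ 0.936, b = sin(fδ)/sin δ ≈ 0.298.
p = a·p₁ + b·p₂ ≈ (0.938, -0.166, 0.305); φ = arcsin(p_z) ≈ 17.74°, λ = atan2(p_y, p_x) ≈ -10.05°.

≈ lat 18°, lon -10°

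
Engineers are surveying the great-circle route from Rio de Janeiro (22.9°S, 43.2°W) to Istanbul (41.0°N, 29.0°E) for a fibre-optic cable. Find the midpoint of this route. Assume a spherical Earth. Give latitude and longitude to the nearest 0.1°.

≈ 11.1°N, 11.2°W

Write both endpoints as unit vectors p₁, p₂ with components (cos φ cos λ, cos φ sin λ, sin φ).
The central angle between the endpoints is δ = arccos(p₁·p₂) ≈ 1.614 rad (92.5°).
Interpolate at f = 1/2 with slerp weights a = sin((1−f)δ)/sin δ ≈ 0.723, b = sin(fδ)/sin δ ≈ 0.723.
p = a·p₁ + b·p₂ ≈ (0.962, -0.191, 0.193); φ = arcsin(p_z) ≈ 11.12°, λ = atan2(p_y, p_x) ≈ -11.24°.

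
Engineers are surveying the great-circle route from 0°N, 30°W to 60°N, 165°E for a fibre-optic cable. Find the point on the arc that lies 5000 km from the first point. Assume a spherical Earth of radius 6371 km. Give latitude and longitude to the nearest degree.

≈ 44°N, 38°W

Convert each endpoint to a unit vector on the sphere (x = cos φ cos λ, y = cos φ sin λ, z = sin φ).
The central angle between the endpoints is δ = arccos(p₁·p₂) ≈ 2.075 rad (118.9°). The total great-circle distance is δ·R ≈ 2.075 × 6371 ≈ 13219 km, so the target fraction is f = 5000/13219 ≈ 0.378.
Interpolate at f ≈ 0.378 with slerp weights a = sin((1−f)δ)/sin δ ≈ 1.097, b = sin(fδ)/sin δ ≈ 0.807.
p = a·p₁ + b·p₂ ≈ (0.561, -0.444, 0.699); φ = arcsin(p_z) ≈ 44.34°, λ = atan2(p_y, p_x) ≈ -38.40°.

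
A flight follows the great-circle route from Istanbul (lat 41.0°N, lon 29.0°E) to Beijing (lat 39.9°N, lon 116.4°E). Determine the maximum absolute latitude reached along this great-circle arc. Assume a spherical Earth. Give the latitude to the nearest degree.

The great circle lies in the plane with unit normal n̂ = (p₁ × p₂)/|p₁ × p₂|.
Here n̂_z ≈ +0.647; the vertex latitude is φ_max = arccos|n̂_z| ≈ 49.7°.

≈ 50°N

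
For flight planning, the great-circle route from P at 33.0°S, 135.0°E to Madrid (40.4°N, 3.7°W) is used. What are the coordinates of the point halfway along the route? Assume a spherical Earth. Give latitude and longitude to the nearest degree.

From cos δ = sin φ₁ sin φ₂ + cos φ₁ cos φ₂ cos Δλ, the central angle is δ ≈ 2.555 rad (146.4°).
Interpolate at f = 1/2 with slerp weights a = sin((1−f)δ)/sin δ ≈ 1.729, b = sin(fδ)/sin δ ≈ 1.729.
p = a·p₁ + b·p₂ ≈ (0.289, 0.941, 0.179); φ = arcsin(p_z) ≈ 10.31°, λ = atan2(p_y, p_x) ≈ 72.94°.

≈ 10°N, 73°E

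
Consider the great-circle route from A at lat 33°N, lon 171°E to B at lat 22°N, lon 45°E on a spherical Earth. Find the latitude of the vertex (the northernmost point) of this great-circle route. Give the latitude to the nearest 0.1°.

≈ 49.4°N

The great circle lies in the plane with unit normal n̂ = (p₁ × p₂)/|p₁ × p₂|.
Here n̂_z ≈ -0.650; the vertex latitude is φ_max = arccos|n̂_z| ≈ 49.4°.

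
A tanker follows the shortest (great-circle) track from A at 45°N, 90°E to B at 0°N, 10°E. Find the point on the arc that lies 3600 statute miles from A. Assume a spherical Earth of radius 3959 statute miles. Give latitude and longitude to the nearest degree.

From cos δ = sin φ₁ sin φ₂ + cos φ₁ cos φ₂ cos Δλ, the central angle is δ ≈ 1.448 rad (82.9°). The total great-circle distance is δ·R ≈ 1.448 × 3959 ≈ 5731 mi, so the target fraction is f = 3600/5731 ≈ 0.628.
Interpolate at f ≈ 0.628 with slerp weights a = sin((1−f)δ)/sin δ ≈ 0.517, b = sin(fδ)/sin δ ≈ 0.795.
p = a·p₁ + b·p₂ ≈ (0.783, 0.503, 0.365); φ = arcsin(p_z) ≈ 21.43°, λ = atan2(p_y, p_x) ≈ 32.74°.

≈ 21°N, 33°E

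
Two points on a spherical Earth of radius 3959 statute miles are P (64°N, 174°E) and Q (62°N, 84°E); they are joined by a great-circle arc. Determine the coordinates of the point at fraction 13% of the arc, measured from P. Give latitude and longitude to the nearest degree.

≈ (67°N, 164°E)

Convert each endpoint to a unit vector on the sphere (x = cos φ cos λ, y = cos φ sin λ, z = sin φ).
The central angle between the endpoints is δ = arccos(p₁·p₂) ≈ 0.654 rad (37.5°).
Interpolate at f = 0.13 with slerp weights a = sin((1−f)δ)/sin δ ≈ 0.886, b = sin(fδ)/sin δ ≈ 0.140.
p = a·p₁ + b·p₂ ≈ (-0.379, 0.106, 0.919); φ = arcsin(p_z) ≈ 66.81°, λ = atan2(p_y, p_x) ≈ 164.42°.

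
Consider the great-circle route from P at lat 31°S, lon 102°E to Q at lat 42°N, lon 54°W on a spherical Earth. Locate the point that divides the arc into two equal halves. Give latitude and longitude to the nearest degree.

≈ lat 24°N, lon 43°E

Convert each endpoint to a unit vector on the sphere (x = cos φ cos λ, y = cos φ sin λ, z = sin φ).
The central angle between the endpoints is δ = arccos(p₁·p₂) ≈ 2.756 rad (157.9°).
Interpolate at f = 1/2 with slerp weights a = sin((1−f)δ)/sin δ ≈ 2.609, b = sin(fδ)/sin δ ≈ 2.609.
p = a·p₁ + b·p₂ ≈ (0.675, 0.619, 0.402); φ = arcsin(p_z) ≈ 23.71°, λ = atan2(p_y, p_x) ≈ 42.53°.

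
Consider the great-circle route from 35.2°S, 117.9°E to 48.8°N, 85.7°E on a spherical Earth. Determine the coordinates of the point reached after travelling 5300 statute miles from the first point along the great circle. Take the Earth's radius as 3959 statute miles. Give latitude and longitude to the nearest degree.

Write both endpoints as unit vectors p₁, p₂ with components (cos φ cos λ, cos φ sin λ, sin φ).
The central angle between the endpoints is δ = arccos(p₁·p₂) ≈ 1.549 rad (88.8°). The total great-circle distance is δ·R ≈ 1.549 × 3959 ≈ 6133 mi, so the target fraction is f = 5300/6133 ≈ 0.864.
Interpolate at f ≈ 0.864 with slerp weights a = sin((1−f)δ)/sin δ ≈ 0.209, b = sin(fδ)/sin δ ≈ 0.973.
p = a·p₁ + b·p₂ ≈ (-0.032, 0.790, 0.612); φ = arcsin(p_z) ≈ 37.74°, λ = atan2(p_y, p_x) ≈ 92.30°.

≈ 38°N, 92°E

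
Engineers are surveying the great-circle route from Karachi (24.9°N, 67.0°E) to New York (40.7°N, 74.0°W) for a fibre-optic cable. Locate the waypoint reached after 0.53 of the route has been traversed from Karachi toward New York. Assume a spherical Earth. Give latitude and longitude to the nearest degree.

Convert each endpoint to a unit vector on the sphere (x = cos φ cos λ, y = cos φ sin λ, z = sin φ).
The central angle between the endpoints is δ = arccos(p₁·p₂) ≈ 1.834 rad (105.1°).
Interpolate at f = 0.53 with slerp weights a = sin((1−f)δ)/sin δ ≈ 0.786, b = sin(fδ)/sin δ ≈ 0.855.
p = a·p₁ + b·p₂ ≈ (0.457, 0.033, 0.889); φ = arcsin(p_z) ≈ 62.71°, λ = atan2(p_y, p_x) ≈ 4.12°.

≈ 63°N, 4°E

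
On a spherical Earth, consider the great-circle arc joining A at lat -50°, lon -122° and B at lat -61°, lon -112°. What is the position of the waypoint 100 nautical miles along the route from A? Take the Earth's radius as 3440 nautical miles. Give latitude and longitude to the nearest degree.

≈ lat -52°, lon -121°

Write both endpoints as unit vectors p₁, p₂ with components (cos φ cos λ, cos φ sin λ, sin φ).
The central angle between the endpoints is δ = arccos(p₁·p₂) ≈ 0.215 rad (12.3°). The total great-circle distance is δ·R ≈ 0.215 × 3440 ≈ 741 nmi, so the target fraction is f = 100/741 ≈ 0.135.
Interpolate at f ≈ 0.135 with slerp weights a = sin((1−f)δ)/sin δ ≈ 0.867, b = sin(fδ)/sin δ ≈ 0.136.
p = a·p₁ + b·p₂ ≈ (-0.320, -0.534, -0.783); φ = arcsin(p_z) ≈ -51.53°, λ = atan2(p_y, p_x) ≈ -120.95°.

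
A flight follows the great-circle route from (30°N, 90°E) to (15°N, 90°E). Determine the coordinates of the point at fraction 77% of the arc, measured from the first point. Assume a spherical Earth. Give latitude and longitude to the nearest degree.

≈ (18°N, 90°E)

Convert each endpoint to a unit vector on the sphere (x = cos φ cos λ, y = cos φ sin λ, z = sin φ).
The central angle between the endpoints is δ = arccos(p₁·p₂) ≈ 0.262 rad (15.0°).
Interpolate at f = 0.77 with slerp weights a = sin((1−f)δ)/sin δ ≈ 0.233, b = sin(fδ)/sin δ ≈ 0.774.
p = a·p₁ + b·p₂ ≈ (0.000, 0.949, 0.316); φ = arcsin(p_z) ≈ 18.45°, λ = atan2(p_y, p_x) ≈ 90.00°.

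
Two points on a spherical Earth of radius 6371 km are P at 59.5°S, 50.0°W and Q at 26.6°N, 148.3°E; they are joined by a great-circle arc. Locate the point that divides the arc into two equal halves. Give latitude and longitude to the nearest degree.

≈ 43°S, 169°E

Convert each endpoint to a unit vector on the sphere (x = cos φ cos λ, y = cos φ sin λ, z = sin φ).
The central angle between the endpoints is δ = arccos(p₁·p₂) ≈ 2.526 rad (144.8°).
Interpolate at f = 1/2 with slerp weights a = sin((1−f)δ)/sin δ ≈ 1.651, b = sin(fδ)/sin δ ≈ 1.651.
p = a·p₁ + b·p₂ ≈ (-0.718, 0.134, -0.683); φ = arcsin(p_z) ≈ -43.12°, λ = atan2(p_y, p_x) ≈ 169.43°.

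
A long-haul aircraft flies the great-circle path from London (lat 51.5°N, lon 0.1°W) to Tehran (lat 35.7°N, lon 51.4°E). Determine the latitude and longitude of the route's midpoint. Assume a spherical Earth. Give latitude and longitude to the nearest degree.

≈ lat 47°N, lon 29°E

From cos δ = sin φ₁ sin φ₂ + cos φ₁ cos φ₂ cos Δλ, the central angle is δ ≈ 0.690 rad (39.5°).
Interpolate at f = 1/2 with slerp weights a = sin((1−f)δ)/sin δ ≈ 0.531, b = sin(fδ)/sin δ ≈ 0.531.
p = a·p₁ + b·p₂ ≈ (0.600, 0.337, 0.726); φ = arcsin(p_z) ≈ 46.54°, λ = atan2(p_y, p_x) ≈ 29.30°.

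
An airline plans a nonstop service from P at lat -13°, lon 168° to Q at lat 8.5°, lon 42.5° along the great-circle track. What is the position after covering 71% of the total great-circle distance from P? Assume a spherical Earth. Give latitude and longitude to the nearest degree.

≈ lat 1°, lon 79°

From cos δ = sin φ₁ sin φ₂ + cos φ₁ cos φ₂ cos Δλ, the central angle is δ ≈ 2.205 rad (126.4°).
Interpolate at f = 0.71 with slerp weights a = sin((1−f)δ)/sin δ ≈ 0.741, b = sin(fδ)/sin δ ≈ 1.242.
p = a·p₁ + b·p₂ ≈ (0.199, 0.980, 0.017); φ = arcsin(p_z) ≈ 0.96°, λ = atan2(p_y, p_x) ≈ 78.51°.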